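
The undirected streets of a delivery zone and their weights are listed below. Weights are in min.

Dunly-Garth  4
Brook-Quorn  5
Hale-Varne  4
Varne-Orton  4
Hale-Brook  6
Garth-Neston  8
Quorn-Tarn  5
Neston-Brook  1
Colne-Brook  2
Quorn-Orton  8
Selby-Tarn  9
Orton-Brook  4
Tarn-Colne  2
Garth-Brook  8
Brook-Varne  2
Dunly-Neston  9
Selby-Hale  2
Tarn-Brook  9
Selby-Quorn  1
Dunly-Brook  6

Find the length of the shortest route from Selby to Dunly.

12 min

Running Dijkstra from Selby:
Selby: 0
Quorn: 1  (via Selby)
Hale: 2  (via Selby)
Tarn: 6  (via Quorn)
Varne: 6  (via Hale)
Brook: 6  (via Quorn)
Neston: 7  (via Brook)
Colne: 8  (via Tarn)
Orton: 9  (via Quorn)
Dunly: 12  (via Brook)
Shortest route: Selby–Quorn–Brook–Dunly = 12 min.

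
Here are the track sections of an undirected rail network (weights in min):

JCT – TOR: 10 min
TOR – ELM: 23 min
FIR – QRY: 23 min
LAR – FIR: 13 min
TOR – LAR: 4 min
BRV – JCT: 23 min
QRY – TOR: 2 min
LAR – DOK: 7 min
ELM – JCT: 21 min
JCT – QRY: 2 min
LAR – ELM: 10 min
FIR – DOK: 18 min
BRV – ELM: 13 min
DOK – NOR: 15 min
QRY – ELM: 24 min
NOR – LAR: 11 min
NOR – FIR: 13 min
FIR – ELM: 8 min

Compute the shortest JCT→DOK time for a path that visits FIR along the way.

39 min

Best JCT to FIR: JCT → QRY → TOR → LAR → FIR costing 21
Best FIR to DOK: FIR → DOK costing 18
Total via FIR: 21 + 18 = 39 min.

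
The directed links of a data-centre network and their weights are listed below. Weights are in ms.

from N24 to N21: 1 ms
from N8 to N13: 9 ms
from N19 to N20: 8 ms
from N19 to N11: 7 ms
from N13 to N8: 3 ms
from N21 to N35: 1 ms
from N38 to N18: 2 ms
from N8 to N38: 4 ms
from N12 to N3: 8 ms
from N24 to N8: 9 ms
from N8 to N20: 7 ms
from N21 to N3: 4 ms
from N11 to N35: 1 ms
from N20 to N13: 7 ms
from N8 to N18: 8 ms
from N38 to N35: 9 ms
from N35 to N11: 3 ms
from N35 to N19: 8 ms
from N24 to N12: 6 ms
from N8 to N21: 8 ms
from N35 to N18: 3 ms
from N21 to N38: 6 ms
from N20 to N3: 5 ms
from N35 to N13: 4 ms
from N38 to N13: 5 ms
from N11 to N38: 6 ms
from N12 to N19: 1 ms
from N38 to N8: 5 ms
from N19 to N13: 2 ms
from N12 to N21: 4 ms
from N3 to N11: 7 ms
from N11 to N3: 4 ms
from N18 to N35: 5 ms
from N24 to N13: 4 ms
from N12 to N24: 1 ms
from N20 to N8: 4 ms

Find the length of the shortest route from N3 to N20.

22 ms

Shortest distances from N3:
N3: 0
N11: 7  (via N3)
N35: 8  (via N11)
N18: 11  (via N35)
N13: 12  (via N35)
N38: 13  (via N11)
N8: 15  (via N13)
N19: 16  (via N35)
N20: 22  (via N8)
Shortest route: N3 → N11 → N35 → N13 → N8 → N20 = 22 ms.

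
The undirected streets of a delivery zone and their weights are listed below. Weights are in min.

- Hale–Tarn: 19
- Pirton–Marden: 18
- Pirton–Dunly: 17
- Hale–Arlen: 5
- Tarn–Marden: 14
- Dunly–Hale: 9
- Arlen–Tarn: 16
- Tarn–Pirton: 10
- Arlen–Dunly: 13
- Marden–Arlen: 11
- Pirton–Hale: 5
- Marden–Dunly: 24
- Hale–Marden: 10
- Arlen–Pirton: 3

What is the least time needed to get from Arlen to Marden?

Settle nodes by increasing distance from Arlen:
Arlen: 0
Pirton: 3  (via Arlen)
Hale: 5  (via Arlen)
Marden: 11  (via Arlen)
Shortest route: Arlen–Marden = 11 min.

11 min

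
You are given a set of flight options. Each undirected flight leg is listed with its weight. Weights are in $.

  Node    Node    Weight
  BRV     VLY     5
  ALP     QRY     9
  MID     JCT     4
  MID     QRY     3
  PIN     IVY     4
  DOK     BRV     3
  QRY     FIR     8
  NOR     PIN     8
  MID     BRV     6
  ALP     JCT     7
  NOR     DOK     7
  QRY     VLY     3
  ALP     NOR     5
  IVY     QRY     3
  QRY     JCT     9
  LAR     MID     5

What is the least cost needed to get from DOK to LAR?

$14

Compare a few routes:
DOK - BRV - MID - LAR: 3+6+5 = 14
DOK - BRV - VLY - QRY - MID - LAR: 3+5+3+3+5 = 19
The minimum is $14 via DOK - BRV - MID - LAR.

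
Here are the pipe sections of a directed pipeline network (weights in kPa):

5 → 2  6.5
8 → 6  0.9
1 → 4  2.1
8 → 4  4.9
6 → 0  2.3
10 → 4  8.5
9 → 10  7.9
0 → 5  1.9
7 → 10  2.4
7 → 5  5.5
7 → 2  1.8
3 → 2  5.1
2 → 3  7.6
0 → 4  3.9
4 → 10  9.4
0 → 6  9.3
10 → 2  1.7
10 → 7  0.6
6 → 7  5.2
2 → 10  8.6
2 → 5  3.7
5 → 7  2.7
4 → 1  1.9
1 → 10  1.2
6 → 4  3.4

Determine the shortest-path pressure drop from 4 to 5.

Shortest distances from 4:
4: 0
1: 1.9  (via 4)
10: 3.1  (via 1)
7: 3.7  (via 10)
2: 4.8  (via 10)
5: 8.5  (via 2)
Shortest route: 4 → 1 → 10 → 2 → 5 = 8.5 kPa.

8.5 kPa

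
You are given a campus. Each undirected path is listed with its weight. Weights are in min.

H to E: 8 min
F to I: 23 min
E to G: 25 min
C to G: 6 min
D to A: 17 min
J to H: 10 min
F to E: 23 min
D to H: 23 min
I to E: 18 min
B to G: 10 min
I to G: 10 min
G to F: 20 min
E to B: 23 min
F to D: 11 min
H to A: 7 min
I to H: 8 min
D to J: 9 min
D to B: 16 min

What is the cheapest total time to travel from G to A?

Running Dijkstra from G:
G: 0
C: 6  (via G)
B: 10  (via G)
I: 10  (via G)
H: 18  (via I)
F: 20  (via G)
A: 25  (via H)
Shortest route: G → I → H → A = 25 min.

25 min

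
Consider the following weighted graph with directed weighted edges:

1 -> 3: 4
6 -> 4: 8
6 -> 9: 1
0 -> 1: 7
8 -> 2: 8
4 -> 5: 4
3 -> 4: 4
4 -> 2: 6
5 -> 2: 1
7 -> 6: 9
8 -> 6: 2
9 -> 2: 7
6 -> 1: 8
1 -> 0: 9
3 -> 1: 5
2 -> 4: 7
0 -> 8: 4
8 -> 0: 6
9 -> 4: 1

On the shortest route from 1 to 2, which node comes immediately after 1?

Enumerating some paths:
1–3–4–5–2: 4+4+4+1 = 13
1–3–4–2: 4+4+6 = 14
The minimum is 13 via 1–3–4–5–2.
So from 1 the first move is to 3.

3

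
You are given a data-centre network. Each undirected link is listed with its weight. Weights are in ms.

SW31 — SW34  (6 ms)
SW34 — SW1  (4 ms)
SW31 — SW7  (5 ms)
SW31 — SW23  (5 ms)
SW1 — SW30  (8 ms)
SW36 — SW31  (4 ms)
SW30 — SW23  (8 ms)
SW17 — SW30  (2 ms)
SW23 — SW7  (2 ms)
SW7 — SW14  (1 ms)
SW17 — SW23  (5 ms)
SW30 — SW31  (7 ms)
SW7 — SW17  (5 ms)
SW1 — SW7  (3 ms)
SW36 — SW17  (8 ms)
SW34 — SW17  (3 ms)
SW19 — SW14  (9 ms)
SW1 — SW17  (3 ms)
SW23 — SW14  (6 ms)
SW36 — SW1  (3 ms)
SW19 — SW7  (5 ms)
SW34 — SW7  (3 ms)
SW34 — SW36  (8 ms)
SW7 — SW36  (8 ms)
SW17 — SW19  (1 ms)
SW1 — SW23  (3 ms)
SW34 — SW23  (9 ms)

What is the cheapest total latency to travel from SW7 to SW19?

Running Dijkstra from SW7:
SW7: 0
SW14: 1  (via SW7)
SW23: 2  (via SW7)
SW1: 3  (via SW7)
SW34: 3  (via SW7)
SW19: 5  (via SW7)
Shortest route: SW7–SW19 = 5 ms.

5 ms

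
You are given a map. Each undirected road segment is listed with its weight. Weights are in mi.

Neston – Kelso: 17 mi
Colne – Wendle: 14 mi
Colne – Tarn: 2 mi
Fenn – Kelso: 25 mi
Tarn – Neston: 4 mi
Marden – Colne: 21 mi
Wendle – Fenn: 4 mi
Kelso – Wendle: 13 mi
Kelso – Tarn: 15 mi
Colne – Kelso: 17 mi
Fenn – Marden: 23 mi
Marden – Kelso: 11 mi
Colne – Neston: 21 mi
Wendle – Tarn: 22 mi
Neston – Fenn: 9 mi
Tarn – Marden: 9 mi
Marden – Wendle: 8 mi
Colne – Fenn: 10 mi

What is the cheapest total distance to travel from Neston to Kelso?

Compare a few routes:
Neston - Kelso: 17 = 17
Neston - Tarn - Colne - Kelso: 4+2+17 = 23
Neston - Tarn - Marden - Kelso: 4+9+11 = 24
Neston - Tarn - Kelso: 4+15 = 19
Cheapest is Neston - Kelso at 17 mi.

17 mi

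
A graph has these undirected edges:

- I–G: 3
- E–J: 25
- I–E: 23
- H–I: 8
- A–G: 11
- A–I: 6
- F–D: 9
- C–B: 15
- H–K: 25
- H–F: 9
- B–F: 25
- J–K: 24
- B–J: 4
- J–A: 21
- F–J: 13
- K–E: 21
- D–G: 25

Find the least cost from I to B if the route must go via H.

Best I to H: I–H costing 8
Best H to B: H–F–J–B costing 26
Total via H: 8 + 26 = 34.

34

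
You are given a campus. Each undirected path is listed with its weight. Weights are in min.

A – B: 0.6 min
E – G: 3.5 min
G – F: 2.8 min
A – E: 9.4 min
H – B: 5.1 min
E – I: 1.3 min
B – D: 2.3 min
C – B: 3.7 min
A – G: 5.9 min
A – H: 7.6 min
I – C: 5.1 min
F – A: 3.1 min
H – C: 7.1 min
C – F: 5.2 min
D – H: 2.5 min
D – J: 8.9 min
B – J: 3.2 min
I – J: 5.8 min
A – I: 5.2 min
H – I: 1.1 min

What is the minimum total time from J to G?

9.7 min

Running Dijkstra from J:
J: 0
B: 3.2  (via J)
A: 3.8  (via B)
D: 5.5  (via B)
I: 5.8  (via J)
C: 6.9  (via B)
F: 6.9  (via A)
H: 6.9  (via I)
E: 7.1  (via I)
G: 9.7  (via A)
Shortest route: J → B → A → G = 9.7 min.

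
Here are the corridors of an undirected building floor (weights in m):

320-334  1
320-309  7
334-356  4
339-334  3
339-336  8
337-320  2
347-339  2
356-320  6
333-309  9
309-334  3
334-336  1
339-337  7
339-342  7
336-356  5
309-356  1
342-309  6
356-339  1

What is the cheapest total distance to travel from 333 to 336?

Candidate routes:
333–309–334–336: 9+3+1 = 13
333–309–356–336: 9+1+5 = 15
333–309–356–334–336: 9+1+4+1 = 15
Cheapest is 333–309–334–336 at 13 m.

13 m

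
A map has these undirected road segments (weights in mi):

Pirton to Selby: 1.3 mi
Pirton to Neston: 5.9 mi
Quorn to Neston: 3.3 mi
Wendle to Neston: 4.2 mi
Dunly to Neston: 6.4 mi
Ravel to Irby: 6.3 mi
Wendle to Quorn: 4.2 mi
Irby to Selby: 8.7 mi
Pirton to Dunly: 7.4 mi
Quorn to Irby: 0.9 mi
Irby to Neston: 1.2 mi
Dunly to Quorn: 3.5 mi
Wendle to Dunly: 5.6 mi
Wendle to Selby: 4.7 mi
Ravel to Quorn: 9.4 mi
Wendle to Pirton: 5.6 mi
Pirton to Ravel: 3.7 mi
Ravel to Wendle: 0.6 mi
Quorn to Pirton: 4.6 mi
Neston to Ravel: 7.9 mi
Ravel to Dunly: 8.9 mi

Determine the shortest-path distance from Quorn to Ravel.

4.8 mi

Compare a few routes:
Quorn → Irby → Neston → Wendle → Ravel: 0.9+1.2+4.2+0.6 = 6.9
Quorn → Wendle → Ravel: 4.2+0.6 = 4.8
Cheapest is Quorn → Wendle → Ravel at 4.8 mi.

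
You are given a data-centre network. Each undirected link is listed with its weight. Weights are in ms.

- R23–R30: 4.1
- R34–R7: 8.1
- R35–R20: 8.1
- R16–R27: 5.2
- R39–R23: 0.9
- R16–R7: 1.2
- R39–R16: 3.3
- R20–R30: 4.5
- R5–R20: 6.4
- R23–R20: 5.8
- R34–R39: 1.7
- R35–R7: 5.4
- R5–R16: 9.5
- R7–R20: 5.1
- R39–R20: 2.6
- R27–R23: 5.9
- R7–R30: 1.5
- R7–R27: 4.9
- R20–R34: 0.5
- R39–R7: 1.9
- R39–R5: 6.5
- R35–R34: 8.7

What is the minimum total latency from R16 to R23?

Enumerating some paths:
R16–R7–R39–R23: 1.2+1.9+0.9 = 4
R16–R39–R23: 3.3+0.9 = 4.2
R16–R7–R30–R23: 1.2+1.5+4.1 = 6.8
Cheapest is R16–R7–R39–R23 at 4 ms.

4 ms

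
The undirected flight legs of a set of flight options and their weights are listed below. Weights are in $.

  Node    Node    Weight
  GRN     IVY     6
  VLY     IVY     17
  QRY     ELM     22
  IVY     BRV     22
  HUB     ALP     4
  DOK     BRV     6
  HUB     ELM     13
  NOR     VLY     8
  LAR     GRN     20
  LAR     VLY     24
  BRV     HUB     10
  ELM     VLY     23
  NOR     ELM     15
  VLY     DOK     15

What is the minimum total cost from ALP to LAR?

$59

Candidate routes:
ALP → HUB → BRV → DOK → VLY → LAR: 4+10+6+15+24 = 59
ALP → HUB → BRV → IVY → GRN → LAR: 4+10+22+6+20 = 62
The minimum is $59 via ALP → HUB → BRV → DOK → VLY → LAR.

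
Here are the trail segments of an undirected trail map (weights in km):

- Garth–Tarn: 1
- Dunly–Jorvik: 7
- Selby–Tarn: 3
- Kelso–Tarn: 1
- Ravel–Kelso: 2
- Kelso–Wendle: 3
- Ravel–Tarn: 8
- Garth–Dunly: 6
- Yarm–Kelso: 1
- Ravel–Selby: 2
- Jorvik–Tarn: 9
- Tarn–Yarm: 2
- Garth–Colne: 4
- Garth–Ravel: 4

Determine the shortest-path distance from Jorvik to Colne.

Settle nodes by increasing distance from Jorvik:
Jorvik: 0
Dunly: 7  (via Jorvik)
Tarn: 9  (via Jorvik)
Garth: 10  (via Tarn)
Kelso: 10  (via Tarn)
Yarm: 11  (via Tarn)
Ravel: 12  (via Kelso)
Selby: 12  (via Tarn)
Wendle: 13  (via Kelso)
Colne: 14  (via Garth)
Shortest route: Jorvik → Tarn → Garth → Colne = 14 km.

14 km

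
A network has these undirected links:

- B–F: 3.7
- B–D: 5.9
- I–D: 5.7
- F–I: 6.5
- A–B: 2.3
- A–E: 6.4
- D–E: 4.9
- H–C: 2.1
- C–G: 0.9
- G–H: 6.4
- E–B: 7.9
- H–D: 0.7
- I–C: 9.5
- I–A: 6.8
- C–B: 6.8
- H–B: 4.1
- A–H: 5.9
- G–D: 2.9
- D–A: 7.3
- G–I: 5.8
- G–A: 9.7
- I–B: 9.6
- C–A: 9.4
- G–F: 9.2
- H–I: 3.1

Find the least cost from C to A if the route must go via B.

Shortest C→B: C → H → B = 6.2
Best B to A: B → A costing 2.3
Total via B: 6.2 + 2.3 = 8.5.

8.5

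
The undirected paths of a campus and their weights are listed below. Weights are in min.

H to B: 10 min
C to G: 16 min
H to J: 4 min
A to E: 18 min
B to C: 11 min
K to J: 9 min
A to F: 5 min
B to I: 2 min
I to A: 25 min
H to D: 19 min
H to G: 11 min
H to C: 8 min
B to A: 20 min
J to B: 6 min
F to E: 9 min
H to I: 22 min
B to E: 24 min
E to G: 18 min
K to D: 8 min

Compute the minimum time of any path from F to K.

Shortest distances from F:
F: 0
A: 5  (via F)
E: 9  (via F)
B: 25  (via A)
G: 27  (via E)
I: 27  (via B)
J: 31  (via B)
H: 35  (via B)
C: 36  (via B)
K: 40  (via J)
Shortest route: F–A–B–J–K = 40 min.

40 min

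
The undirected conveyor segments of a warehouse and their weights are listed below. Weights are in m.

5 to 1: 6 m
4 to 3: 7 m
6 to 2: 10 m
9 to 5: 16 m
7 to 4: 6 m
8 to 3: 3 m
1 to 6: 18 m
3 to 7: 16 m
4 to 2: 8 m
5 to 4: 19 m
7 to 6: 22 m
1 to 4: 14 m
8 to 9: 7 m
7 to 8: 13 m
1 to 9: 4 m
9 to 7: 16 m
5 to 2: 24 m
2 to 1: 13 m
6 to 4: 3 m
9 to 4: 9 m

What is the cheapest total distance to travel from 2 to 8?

18 m

Running Dijkstra from 2:
2: 0
4: 8  (via 2)
6: 10  (via 2)
1: 13  (via 2)
7: 14  (via 4)
3: 15  (via 4)
9: 17  (via 4)
8: 18  (via 3)
Shortest route: 2 → 4 → 3 → 8 = 18 m.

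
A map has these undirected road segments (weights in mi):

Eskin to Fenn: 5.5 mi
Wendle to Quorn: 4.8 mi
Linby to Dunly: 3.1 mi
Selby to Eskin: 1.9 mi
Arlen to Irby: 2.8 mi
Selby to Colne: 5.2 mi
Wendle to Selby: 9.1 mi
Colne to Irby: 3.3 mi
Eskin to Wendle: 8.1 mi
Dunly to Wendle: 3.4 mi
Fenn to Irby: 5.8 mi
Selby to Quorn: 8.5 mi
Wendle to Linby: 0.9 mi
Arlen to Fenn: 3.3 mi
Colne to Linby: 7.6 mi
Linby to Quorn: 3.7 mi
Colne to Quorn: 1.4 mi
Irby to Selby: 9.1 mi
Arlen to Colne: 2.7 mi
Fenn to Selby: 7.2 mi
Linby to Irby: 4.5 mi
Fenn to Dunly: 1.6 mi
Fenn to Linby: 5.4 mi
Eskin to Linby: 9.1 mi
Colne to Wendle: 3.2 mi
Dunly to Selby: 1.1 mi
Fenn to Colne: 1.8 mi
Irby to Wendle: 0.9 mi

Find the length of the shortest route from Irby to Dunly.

Settle nodes by increasing distance from Irby:
Irby: 0
Wendle: 0.9  (via Irby)
Linby: 1.8  (via Wendle)
Arlen: 2.8  (via Irby)
Colne: 3.3  (via Irby)
Dunly: 4.3  (via Wendle)
Shortest route: Irby → Wendle → Dunly = 4.3 mi.

4.3 mi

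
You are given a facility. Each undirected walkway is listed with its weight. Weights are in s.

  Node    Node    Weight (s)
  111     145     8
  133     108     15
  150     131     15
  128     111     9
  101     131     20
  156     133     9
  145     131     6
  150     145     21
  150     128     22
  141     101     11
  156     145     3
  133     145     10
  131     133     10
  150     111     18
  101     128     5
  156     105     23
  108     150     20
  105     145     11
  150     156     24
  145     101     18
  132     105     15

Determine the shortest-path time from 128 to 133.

27 s

Candidate routes:
128–111–145–133: 9+8+10 = 27
128–111–145–156–133: 9+8+3+9 = 29
128–111–145–131–133: 9+8+6+10 = 33
Cheapest is 128–111–145–133 at 27 s.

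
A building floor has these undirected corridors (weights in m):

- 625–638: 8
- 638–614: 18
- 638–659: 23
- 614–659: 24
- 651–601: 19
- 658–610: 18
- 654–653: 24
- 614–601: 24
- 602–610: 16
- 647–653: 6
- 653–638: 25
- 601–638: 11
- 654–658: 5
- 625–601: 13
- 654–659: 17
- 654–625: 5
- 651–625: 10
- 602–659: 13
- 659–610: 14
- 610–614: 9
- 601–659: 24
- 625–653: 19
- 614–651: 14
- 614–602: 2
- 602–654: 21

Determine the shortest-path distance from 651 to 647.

35 m

Compare a few routes:
651 → 625 → 654 → 653 → 647: 10+5+24+6 = 45
651 → 625 → 653 → 647: 10+19+6 = 35
651 → 625 → 638 → 653 → 647: 10+8+25+6 = 49
Cheapest is 651 → 625 → 653 → 647 at 35 m.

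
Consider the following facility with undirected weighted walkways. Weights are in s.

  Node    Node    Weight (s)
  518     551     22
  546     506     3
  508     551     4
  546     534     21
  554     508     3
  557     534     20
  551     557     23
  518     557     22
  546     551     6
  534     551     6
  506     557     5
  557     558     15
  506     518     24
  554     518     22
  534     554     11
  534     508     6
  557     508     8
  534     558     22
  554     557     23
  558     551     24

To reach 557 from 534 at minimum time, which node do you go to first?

Compare a few routes:
534 → 508 → 557: 6+8 = 14
534 → 551 → 508 → 557: 6+4+8 = 18
The minimum is 14 s via 534 → 508 → 557.
So from 534 the first move is to 508.

508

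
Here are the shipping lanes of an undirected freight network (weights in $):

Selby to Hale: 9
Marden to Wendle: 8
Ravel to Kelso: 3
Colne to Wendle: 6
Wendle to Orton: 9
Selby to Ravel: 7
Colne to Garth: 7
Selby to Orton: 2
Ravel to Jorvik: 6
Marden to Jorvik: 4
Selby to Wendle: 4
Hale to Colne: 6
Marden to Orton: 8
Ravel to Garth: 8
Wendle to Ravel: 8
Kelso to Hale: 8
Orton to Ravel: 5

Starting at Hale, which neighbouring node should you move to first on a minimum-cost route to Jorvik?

Candidate routes:
Hale–Selby–Ravel–Jorvik: 9+7+6 = 22
Hale–Selby–Orton–Ravel–Jorvik: 9+2+5+6 = 22
Hale–Kelso–Ravel–Jorvik: 8+3+6 = 17
The minimum is $17 via Hale–Kelso–Ravel–Jorvik.
So from Hale the first move is to Kelso.

Kelso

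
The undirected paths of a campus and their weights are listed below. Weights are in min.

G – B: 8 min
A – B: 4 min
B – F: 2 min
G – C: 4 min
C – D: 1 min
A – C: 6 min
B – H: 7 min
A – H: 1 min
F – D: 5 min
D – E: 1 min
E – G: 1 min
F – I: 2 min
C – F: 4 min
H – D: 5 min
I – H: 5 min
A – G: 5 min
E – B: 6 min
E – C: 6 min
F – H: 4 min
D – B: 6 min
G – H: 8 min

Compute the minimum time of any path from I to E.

Candidate routes:
I–F–B–E: 2+2+6 = 10
I–F–D–E: 2+5+1 = 8
The minimum is 8 min via I–F–D–E.

8 min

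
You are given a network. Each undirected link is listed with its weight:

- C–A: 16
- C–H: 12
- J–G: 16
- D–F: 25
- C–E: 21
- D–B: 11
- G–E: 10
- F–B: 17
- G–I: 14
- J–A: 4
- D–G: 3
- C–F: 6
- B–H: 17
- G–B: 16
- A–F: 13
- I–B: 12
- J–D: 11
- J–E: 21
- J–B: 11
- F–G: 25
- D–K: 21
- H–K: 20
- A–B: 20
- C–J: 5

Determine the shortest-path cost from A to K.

36

Compare a few routes:
A → J → C → H → K: 4+5+12+20 = 41
A → J → D → K: 4+11+21 = 36
The minimum is 36 via A → J → D → K.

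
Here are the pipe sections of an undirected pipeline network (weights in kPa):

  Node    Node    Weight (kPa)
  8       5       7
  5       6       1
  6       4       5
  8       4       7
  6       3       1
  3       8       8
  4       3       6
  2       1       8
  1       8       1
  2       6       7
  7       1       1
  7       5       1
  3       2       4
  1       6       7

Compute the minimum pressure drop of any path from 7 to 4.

7 kPa

Enumerating some paths:
7–5–6–3–4: 1+1+1+6 = 9
7–1–8–4: 1+1+7 = 9
7–5–6–4: 1+1+5 = 7
7–1–6–4: 1+7+5 = 13
The minimum is 7 kPa via 7–5–6–4.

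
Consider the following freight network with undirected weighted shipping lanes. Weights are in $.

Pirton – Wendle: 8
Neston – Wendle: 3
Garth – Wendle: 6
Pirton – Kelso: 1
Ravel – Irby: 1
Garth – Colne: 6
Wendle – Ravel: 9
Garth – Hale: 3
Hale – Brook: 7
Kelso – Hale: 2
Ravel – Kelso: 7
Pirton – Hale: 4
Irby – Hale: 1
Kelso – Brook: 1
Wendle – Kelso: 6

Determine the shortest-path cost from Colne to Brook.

$12

Compare a few routes:
Colne → Garth → Hale → Brook: 6+3+7 = 16
Colne → Garth → Hale → Pirton → Kelso → Brook: 6+3+4+1+1 = 15
Colne → Garth → Hale → Kelso → Brook: 6+3+2+1 = 12
Cheapest is Colne → Garth → Hale → Kelso → Brook at $12.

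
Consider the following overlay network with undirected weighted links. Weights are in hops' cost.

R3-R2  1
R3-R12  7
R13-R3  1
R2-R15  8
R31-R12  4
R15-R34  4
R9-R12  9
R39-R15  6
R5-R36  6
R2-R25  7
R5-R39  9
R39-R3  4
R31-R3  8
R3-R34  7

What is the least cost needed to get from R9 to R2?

Settle nodes by increasing distance from R9:
R9: 0
R12: 9  (via R9)
R31: 13  (via R12)
R3: 16  (via R12)
R2: 17  (via R3)
Shortest route: R9–R12–R3–R2 = 17 hops' cost.

17 hops' cost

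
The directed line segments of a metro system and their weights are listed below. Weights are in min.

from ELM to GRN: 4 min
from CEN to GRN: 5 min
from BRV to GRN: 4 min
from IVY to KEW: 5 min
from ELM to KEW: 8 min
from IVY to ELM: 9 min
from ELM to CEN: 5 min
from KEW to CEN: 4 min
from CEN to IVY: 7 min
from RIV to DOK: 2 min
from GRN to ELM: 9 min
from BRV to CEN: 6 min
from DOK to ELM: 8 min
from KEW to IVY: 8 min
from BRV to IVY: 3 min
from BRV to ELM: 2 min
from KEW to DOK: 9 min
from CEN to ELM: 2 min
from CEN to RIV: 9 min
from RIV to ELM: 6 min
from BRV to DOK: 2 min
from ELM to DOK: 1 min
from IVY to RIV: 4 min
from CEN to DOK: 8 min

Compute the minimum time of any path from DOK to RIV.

Compare a few routes:
DOK–ELM–CEN–RIV: 8+5+9 = 22
DOK–ELM–KEW–CEN–RIV: 8+8+4+9 = 29
DOK–ELM–CEN–IVY–RIV: 8+5+7+4 = 24
DOK–ELM–KEW–IVY–RIV: 8+8+8+4 = 28
Cheapest is DOK–ELM–CEN–RIV at 22 min.

22 min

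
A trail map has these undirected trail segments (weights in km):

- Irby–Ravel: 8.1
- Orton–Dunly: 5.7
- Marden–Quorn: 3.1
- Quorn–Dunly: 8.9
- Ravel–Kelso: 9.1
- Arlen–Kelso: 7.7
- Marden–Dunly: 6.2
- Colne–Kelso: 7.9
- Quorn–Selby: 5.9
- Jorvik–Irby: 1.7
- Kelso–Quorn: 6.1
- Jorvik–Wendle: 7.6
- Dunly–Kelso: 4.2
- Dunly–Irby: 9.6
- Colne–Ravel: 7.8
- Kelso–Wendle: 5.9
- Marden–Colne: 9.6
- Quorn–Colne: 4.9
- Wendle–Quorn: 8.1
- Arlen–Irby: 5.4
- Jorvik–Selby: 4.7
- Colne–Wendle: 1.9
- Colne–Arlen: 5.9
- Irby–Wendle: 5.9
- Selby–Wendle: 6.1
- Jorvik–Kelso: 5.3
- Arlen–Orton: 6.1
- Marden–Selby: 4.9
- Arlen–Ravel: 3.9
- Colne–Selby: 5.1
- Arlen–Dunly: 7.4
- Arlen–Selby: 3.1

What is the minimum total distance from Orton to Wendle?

13.9 km

Running Dijkstra from Orton:
Orton: 0
Dunly: 5.7  (via Orton)
Arlen: 6.1  (via Orton)
Selby: 9.2  (via Arlen)
Kelso: 9.9  (via Dunly)
Ravel: 10  (via Arlen)
Irby: 11.5  (via Arlen)
Marden: 11.9  (via Dunly)
Colne: 12  (via Arlen)
Jorvik: 13.2  (via Irby)
Wendle: 13.9  (via Colne)
Shortest route: Orton–Arlen–Colne–Wendle = 13.9 km.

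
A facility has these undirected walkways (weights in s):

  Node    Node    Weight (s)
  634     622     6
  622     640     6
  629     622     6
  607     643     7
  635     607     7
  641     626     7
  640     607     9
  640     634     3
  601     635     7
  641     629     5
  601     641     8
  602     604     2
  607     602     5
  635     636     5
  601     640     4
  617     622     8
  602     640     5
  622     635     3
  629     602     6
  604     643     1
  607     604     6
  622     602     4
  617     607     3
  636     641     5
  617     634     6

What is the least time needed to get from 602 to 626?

18 s

Candidate routes:
602 - 622 - 629 - 641 - 626: 4+6+5+7 = 22
602 - 629 - 641 - 626: 6+5+7 = 18
Cheapest is 602 - 629 - 641 - 626 at 18 s.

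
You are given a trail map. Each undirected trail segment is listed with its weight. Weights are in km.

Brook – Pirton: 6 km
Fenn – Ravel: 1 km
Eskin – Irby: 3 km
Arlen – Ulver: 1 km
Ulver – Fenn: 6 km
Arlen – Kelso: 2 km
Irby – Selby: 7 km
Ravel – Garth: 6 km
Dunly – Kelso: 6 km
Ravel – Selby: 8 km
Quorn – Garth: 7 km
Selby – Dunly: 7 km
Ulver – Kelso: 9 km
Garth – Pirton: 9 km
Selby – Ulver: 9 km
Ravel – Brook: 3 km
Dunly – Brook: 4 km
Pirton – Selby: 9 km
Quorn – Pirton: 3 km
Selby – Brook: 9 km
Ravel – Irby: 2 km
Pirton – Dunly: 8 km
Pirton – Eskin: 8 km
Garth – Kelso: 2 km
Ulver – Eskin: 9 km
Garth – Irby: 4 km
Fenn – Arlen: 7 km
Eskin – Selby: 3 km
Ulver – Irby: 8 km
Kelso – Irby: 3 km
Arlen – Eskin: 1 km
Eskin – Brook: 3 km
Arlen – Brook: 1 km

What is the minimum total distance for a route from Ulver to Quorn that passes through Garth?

Best Ulver to Garth: Ulver–Arlen–Kelso–Garth costing 5
Best Garth to Quorn: Garth–Quorn costing 7
Total via Garth: 5 + 7 = 12 km.

12 km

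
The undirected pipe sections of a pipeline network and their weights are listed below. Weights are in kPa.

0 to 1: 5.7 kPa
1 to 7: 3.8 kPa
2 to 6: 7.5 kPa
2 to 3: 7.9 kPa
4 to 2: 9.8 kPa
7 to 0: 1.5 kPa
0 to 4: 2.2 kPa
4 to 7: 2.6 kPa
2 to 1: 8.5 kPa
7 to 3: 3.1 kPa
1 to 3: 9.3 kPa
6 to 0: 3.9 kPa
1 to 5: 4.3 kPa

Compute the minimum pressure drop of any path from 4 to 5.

Running Dijkstra from 4:
4: 0
0: 2.2  (via 4)
7: 2.6  (via 4)
3: 5.7  (via 7)
6: 6.1  (via 0)
1: 6.4  (via 7)
2: 9.8  (via 4)
5: 10.7  (via 1)
Shortest route: 4–7–1–5 = 10.7 kPa.

10.7 kPa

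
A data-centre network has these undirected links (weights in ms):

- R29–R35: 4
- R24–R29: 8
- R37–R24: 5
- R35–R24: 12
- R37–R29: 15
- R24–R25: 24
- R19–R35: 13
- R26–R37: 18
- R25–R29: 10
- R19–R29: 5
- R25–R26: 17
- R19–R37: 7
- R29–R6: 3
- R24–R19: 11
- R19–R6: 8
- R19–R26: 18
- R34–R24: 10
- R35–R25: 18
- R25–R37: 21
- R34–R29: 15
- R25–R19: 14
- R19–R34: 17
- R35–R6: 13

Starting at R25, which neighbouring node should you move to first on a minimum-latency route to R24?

R29

Enumerating some paths:
R25 → R29 → R24: 10+8 = 18
R25 → R24: 24 = 24
R25 → R29 → R35 → R24: 10+4+12 = 26
R25 → R19 → R24: 14+11 = 25
The minimum is 18 ms via R25 → R29 → R24.
So from R25 the first move is to R29.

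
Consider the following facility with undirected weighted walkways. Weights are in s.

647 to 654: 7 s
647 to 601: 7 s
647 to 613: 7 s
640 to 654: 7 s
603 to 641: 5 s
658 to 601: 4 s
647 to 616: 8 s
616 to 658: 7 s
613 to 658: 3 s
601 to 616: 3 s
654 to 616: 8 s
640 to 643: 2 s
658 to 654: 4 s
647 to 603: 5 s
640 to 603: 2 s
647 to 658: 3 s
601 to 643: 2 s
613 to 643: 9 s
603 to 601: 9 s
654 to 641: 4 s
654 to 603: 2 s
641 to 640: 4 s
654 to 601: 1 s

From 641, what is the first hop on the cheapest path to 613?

654

Compare a few routes:
641 - 654 - 658 - 613: 4+4+3 = 11
641 - 654 - 601 - 658 - 613: 4+1+4+3 = 12
Cheapest is 641 - 654 - 658 - 613 at 11 s.
So from 641 the first move is to 654.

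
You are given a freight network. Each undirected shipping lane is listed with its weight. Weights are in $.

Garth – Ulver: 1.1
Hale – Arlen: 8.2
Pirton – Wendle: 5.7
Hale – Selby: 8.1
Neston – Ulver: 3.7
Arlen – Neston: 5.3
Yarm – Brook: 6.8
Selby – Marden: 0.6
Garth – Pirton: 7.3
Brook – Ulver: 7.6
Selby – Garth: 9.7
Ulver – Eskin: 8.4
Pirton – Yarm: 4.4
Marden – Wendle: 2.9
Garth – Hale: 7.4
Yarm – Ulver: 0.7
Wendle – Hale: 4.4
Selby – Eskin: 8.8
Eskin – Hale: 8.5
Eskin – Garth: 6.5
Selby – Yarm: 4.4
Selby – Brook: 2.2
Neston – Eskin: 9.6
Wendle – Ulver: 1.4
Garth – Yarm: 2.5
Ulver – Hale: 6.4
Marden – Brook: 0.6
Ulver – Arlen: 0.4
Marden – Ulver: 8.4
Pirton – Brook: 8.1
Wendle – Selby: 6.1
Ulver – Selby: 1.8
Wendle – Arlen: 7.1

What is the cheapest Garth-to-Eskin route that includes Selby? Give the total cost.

$11.7

Best Garth to Selby: Garth–Ulver–Selby costing 2.9
Best Selby to Eskin: Selby–Eskin costing 8.8
Total via Selby: 2.9 + 8.8 = $11.7.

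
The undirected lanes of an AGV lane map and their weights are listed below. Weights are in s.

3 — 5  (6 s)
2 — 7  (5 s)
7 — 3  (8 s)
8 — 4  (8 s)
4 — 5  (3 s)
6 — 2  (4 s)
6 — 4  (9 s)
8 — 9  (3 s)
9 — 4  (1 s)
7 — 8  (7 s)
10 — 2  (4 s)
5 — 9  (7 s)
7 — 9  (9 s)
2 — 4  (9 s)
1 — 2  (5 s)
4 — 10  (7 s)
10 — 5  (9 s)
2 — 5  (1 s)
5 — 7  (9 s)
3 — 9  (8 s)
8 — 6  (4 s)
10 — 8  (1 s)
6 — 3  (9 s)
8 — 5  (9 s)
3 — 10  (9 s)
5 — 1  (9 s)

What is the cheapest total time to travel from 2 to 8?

5 s

Enumerating some paths:
2 → 6 → 8: 4+4 = 8
2 → 5 → 4 → 9 → 8: 1+3+1+3 = 8
2 → 10 → 8: 4+1 = 5
The minimum is 5 s via 2 → 10 → 8.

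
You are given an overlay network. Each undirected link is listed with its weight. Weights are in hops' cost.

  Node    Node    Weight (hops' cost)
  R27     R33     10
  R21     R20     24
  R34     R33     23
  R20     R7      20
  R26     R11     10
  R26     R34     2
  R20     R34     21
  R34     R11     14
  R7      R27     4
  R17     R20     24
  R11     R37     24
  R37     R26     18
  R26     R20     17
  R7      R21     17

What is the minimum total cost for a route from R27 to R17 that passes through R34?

76 hops' cost

Best R27 to R34: R27–R33–R34 costing 33
Shortest R34→R17: R34–R26–R20–R17 = 43
Total via R34: 33 + 43 = 76 hops' cost.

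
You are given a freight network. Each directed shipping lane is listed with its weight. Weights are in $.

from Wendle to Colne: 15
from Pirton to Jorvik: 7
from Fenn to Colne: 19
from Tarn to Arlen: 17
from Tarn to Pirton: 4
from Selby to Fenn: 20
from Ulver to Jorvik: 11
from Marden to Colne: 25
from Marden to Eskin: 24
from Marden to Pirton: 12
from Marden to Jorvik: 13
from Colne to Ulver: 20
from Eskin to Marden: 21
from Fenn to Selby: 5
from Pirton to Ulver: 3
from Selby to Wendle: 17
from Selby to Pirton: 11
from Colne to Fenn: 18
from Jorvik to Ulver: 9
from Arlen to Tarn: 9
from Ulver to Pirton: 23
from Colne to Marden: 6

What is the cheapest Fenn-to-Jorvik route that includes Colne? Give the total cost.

$38

Shortest Fenn→Colne: Fenn–Colne = 19
Shortest Colne→Jorvik: Colne–Marden–Jorvik = 19
Total via Colne: 19 + 19 = $38.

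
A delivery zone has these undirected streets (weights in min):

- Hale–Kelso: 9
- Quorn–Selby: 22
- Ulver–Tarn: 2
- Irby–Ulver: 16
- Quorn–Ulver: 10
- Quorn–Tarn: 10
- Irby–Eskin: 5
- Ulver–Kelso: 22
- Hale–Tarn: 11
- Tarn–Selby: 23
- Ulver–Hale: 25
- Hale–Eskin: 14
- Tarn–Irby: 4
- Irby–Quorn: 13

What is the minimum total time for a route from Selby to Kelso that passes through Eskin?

55 min

Shortest Selby→Eskin: Selby → Tarn → Irby → Eskin = 32
Shortest Eskin→Kelso: Eskin → Hale → Kelso = 23
Total via Eskin: 32 + 23 = 55 min.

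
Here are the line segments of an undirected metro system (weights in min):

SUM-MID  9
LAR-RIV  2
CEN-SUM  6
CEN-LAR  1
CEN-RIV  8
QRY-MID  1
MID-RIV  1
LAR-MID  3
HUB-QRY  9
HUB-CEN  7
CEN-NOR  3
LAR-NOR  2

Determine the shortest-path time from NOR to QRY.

6 min

Candidate routes:
NOR - CEN - LAR - MID - QRY: 3+1+3+1 = 8
NOR - LAR - MID - QRY: 2+3+1 = 6
The minimum is 6 min via NOR - LAR - MID - QRY.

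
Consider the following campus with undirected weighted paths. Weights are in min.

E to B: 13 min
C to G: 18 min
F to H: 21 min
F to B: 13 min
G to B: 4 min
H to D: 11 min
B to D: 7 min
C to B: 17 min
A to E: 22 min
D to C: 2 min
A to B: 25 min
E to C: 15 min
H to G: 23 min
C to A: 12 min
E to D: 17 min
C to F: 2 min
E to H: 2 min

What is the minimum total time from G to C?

Enumerating some paths:
G - B - D - C: 4+7+2 = 13
G - C: 18 = 18
G - B - F - C: 4+13+2 = 19
G - B - C: 4+17 = 21
Cheapest is G - B - D - C at 13 min.

13 min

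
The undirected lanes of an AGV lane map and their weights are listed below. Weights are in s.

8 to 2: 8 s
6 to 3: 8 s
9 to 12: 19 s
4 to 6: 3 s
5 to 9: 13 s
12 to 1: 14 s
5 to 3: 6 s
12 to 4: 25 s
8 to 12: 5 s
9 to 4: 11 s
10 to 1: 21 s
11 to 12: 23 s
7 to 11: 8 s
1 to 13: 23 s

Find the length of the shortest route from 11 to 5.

55 s

Candidate routes:
11–12–9–4–6–3–5: 23+19+11+3+8+6 = 70
11–12–9–5: 23+19+13 = 55
11–12–4–6–3–5: 23+25+3+8+6 = 65
11–12–4–9–5: 23+25+11+13 = 72
Cheapest is 11–12–9–5 at 55 s.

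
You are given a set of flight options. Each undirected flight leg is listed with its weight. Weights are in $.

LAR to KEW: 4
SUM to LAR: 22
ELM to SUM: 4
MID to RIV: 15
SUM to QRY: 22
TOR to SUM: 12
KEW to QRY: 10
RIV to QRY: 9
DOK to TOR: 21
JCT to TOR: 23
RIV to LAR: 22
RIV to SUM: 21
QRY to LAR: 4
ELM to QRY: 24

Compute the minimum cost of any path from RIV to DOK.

$54

Running Dijkstra from RIV:
RIV: 0
QRY: 9  (via RIV)
LAR: 13  (via QRY)
MID: 15  (via RIV)
KEW: 17  (via LAR)
SUM: 21  (via RIV)
ELM: 25  (via SUM)
TOR: 33  (via SUM)
DOK: 54  (via TOR)
Shortest route: RIV → SUM → TOR → DOK = $54.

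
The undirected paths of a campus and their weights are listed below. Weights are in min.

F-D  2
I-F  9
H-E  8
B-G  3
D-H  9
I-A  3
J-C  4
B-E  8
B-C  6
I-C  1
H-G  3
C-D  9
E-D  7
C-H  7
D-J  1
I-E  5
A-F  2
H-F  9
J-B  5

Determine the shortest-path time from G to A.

13 min

Candidate routes:
G → H → F → A: 3+9+2 = 14
G → B → C → I → A: 3+6+1+3 = 13
G → H → C → I → A: 3+7+1+3 = 14
G → B → J → C → I → A: 3+5+4+1+3 = 16
Cheapest is G → B → C → I → A at 13 min.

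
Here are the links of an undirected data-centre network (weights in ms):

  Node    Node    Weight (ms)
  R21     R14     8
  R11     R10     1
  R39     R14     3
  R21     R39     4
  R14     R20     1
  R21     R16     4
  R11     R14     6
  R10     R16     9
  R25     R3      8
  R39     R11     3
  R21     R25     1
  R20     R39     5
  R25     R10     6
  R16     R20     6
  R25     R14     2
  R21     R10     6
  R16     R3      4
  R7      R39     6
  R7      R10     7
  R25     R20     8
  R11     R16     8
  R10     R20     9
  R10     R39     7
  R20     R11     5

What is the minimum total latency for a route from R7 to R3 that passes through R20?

Shortest R7→R20: R7–R39–R14–R20 = 10
Best R20 to R3: R20–R16–R3 costing 10
Total via R20: 10 + 10 = 20 ms.

20 ms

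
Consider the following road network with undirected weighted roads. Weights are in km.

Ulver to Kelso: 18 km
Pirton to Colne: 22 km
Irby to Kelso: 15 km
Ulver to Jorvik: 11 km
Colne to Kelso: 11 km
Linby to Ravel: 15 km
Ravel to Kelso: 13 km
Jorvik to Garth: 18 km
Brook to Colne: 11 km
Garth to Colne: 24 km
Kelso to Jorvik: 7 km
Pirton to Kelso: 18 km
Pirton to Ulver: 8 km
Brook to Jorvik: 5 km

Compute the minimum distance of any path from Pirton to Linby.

46 km

Candidate routes:
Pirton - Ulver - Jorvik - Kelso - Ravel - Linby: 8+11+7+13+15 = 54
Pirton - Kelso - Ravel - Linby: 18+13+15 = 46
The minimum is 46 km via Pirton - Kelso - Ravel - Linby.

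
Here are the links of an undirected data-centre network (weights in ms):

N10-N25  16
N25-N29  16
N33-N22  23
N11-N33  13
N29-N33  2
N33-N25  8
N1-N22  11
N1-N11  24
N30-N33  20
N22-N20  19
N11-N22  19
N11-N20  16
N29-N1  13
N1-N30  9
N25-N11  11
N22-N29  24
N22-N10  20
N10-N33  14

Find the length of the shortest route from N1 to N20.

30 ms

Compare a few routes:
N1 → N11 → N20: 24+16 = 40
N1 → N22 → N20: 11+19 = 30
N1 → N29 → N33 → N11 → N20: 13+2+13+16 = 44
The minimum is 30 ms via N1 → N22 → N20.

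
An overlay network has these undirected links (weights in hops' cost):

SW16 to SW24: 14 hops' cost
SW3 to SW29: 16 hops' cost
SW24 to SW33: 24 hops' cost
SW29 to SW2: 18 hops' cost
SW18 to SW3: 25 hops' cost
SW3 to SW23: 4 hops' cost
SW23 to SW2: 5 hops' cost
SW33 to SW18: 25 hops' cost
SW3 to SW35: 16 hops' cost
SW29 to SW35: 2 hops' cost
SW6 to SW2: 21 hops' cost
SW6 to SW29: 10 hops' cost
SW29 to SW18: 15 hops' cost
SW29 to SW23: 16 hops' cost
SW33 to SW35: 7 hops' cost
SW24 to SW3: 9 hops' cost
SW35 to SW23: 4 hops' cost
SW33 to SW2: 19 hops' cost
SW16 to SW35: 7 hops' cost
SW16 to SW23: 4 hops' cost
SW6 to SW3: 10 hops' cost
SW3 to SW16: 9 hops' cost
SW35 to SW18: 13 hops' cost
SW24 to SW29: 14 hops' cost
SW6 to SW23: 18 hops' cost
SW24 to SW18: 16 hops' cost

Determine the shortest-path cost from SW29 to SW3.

Enumerating some paths:
SW29–SW35–SW3: 2+16 = 18
SW29–SW35–SW16–SW23–SW3: 2+7+4+4 = 17
SW29–SW35–SW23–SW3: 2+4+4 = 10
SW29–SW3: 16 = 16
Cheapest is SW29–SW35–SW23–SW3 at 10 hops' cost.

10 hops' cost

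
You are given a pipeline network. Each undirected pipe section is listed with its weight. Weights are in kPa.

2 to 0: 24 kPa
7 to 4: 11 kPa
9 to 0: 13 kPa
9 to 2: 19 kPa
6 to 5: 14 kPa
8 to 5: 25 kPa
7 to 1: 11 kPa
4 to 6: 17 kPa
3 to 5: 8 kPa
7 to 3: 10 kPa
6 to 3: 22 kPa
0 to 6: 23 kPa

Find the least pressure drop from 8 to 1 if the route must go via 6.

Best 8 to 6: 8–5–6 costing 39
Shortest 6→1: 6–4–7–1 = 39
Total via 6: 39 + 39 = 78 kPa.

78 kPa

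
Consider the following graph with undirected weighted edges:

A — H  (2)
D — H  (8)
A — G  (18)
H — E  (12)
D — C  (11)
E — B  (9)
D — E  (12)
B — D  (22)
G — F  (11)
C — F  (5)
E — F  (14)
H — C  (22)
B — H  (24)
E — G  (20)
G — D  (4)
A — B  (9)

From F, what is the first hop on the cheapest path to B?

Candidate routes:
F - C - D - H - A - B: 5+11+8+2+9 = 35
F - E - B: 14+9 = 23
F - G - D - E - B: 11+4+12+9 = 36
F - G - D - H - A - B: 11+4+8+2+9 = 34
Cheapest is F - E - B at 23.
So from F the first move is to E.

E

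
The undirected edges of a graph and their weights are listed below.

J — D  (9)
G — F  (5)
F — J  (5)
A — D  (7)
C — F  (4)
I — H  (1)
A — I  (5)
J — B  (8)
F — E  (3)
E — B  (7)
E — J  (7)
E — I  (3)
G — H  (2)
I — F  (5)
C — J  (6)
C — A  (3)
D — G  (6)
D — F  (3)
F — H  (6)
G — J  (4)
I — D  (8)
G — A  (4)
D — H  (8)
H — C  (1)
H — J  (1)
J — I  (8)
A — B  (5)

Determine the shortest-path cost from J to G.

Candidate routes:
J–H–G: 1+2 = 3
J–G: 4 = 4
The minimum is 3 via J–H–G.

3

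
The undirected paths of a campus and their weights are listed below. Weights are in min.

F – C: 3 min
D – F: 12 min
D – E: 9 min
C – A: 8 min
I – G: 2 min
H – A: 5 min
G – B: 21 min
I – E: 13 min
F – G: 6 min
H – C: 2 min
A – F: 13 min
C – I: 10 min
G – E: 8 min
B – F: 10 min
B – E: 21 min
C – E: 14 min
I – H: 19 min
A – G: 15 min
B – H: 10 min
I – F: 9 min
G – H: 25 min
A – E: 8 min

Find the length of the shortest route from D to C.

Candidate routes:
D–E–C: 9+14 = 23
D–E–A–C: 9+8+8 = 25
D–E–A–H–C: 9+8+5+2 = 24
D–F–C: 12+3 = 15
The minimum is 15 min via D–F–C.

15 min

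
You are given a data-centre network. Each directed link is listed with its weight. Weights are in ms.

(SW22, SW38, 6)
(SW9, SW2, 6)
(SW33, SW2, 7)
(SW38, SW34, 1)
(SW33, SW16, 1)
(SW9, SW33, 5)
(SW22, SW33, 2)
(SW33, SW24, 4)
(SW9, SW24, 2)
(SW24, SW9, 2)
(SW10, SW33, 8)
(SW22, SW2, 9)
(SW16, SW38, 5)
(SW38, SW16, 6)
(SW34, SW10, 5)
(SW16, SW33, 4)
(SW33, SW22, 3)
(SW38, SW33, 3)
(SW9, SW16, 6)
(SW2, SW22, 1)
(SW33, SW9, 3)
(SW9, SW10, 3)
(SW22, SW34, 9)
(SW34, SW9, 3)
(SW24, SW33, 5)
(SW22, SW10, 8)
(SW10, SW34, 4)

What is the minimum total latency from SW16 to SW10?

Shortest distances from SW16:
SW16: 0
SW33: 4  (via SW16)
SW38: 5  (via SW16)
SW34: 6  (via SW38)
SW22: 7  (via SW33)
SW9: 7  (via SW33)
SW24: 8  (via SW33)
SW10: 10  (via SW9)
Shortest route: SW16 → SW33 → SW9 → SW10 = 10 ms.

10 ms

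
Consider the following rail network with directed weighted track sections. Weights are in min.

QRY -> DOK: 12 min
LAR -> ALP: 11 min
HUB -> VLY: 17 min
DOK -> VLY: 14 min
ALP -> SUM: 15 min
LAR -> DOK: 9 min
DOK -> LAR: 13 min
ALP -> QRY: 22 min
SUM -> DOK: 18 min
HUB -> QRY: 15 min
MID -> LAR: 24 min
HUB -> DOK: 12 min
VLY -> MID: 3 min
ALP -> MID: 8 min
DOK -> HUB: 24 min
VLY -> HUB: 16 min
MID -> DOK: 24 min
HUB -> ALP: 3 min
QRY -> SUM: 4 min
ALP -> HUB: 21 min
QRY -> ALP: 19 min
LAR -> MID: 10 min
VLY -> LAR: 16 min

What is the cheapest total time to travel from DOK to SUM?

39 min

Candidate routes:
DOK–HUB–ALP–SUM: 24+3+15 = 42
DOK–LAR–ALP–SUM: 13+11+15 = 39
The minimum is 39 min via DOK–LAR–ALP–SUM.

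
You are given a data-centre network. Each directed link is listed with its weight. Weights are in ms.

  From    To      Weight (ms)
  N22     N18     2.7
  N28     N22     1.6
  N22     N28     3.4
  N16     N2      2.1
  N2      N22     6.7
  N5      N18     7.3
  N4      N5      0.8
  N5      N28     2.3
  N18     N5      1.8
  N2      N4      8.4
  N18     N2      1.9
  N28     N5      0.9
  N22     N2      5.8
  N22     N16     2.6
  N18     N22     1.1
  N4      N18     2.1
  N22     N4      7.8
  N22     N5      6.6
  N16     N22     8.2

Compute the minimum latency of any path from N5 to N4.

11.7 ms

Running Dijkstra from N5:
N5: 0
N28: 2.3  (via N5)
N22: 3.9  (via N28)
N16: 6.5  (via N22)
N18: 6.6  (via N22)
N2: 8.5  (via N18)
N4: 11.7  (via N22)
Shortest route: N5–N28–N22–N4 = 11.7 ms.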